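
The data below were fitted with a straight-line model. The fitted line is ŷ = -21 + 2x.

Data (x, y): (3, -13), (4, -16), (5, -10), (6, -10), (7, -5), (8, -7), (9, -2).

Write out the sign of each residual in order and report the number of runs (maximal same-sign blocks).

7 runs

x=3: ŷ = -21 + 2·3 = -15; e = -13 − (-15) = 2
x=4: ŷ = -21 + 2·4 = -13; e = -16 − (-13) = -3
x=5: ŷ = -21 + 2·5 = -11; e = -10 − (-11) = 1
x=6: ŷ = -21 + 2·6 = -9; e = -10 − (-9) = -1
x=7: ŷ = -21 + 2·7 = -7; e = -5 − (-7) = 2
x=8: ŷ = -21 + 2·8 = -5; e = -7 − (-5) = -2
x=9: ŷ = -21 + 2·9 = -3; e = -2 − (-3) = 1
Signs: + − + − + − +
Runs: +×1, −×1, +×1, −×1, +×1, −×1, +×1 → 7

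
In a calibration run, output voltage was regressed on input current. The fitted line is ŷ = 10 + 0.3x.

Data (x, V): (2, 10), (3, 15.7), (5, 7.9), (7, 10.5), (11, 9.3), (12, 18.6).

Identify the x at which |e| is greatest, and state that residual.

x = 12, e = 5

x=2: ŷ = 10 + 0.3·2 = 10.6; e = 10 − 10.6 = -0.6
x=3: ŷ = 10 + 0.3·3 = 10.9; e = 15.7 − 10.9 = 4.8
x=5: ŷ = 10 + 0.3·5 = 11.5; e = 7.9 − 11.5 = -3.6
x=7: ŷ = 10 + 0.3·7 = 12.1; e = 10.5 − 12.1 = -1.6
x=11: ŷ = 10 + 0.3·11 = 13.3; e = 9.3 − 13.3 = -4
x=12: ŷ = 10 + 0.3·12 = 13.6; e = 18.6 − 13.6 = 5
Largest |e| is 5 at x = 12, residual 5.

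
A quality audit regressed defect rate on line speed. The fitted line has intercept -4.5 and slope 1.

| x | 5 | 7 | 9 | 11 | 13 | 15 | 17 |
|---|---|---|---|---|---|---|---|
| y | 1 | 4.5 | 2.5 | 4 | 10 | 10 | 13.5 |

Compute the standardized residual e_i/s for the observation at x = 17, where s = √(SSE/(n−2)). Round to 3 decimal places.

x=5: ŷ = -4.5 + 5 = 0.5; e = 1 − 0.5 = 0.5
x=7: ŷ = -4.5 + 7 = 2.5; e = 4.5 − 2.5 = 2
x=9: ŷ = -4.5 + 9 = 4.5; e = 2.5 − 4.5 = -2
x=11: ŷ = -4.5 + 11 = 6.5; e = 4 − 6.5 = -2.5
x=13: ŷ = -4.5 + 13 = 8.5; e = 10 − 8.5 = 1.5
x=15: ŷ = -4.5 + 15 = 10.5; e = 10 − 10.5 = -0.5
x=17: ŷ = -4.5 + 17 = 12.5; e = 13.5 − 12.5 = 1
SSE = 0.25 + 4 + 4 + 6.25 + 2.25 + 0.25 + 1 = 18
s = √(18/5) = 1.89737
e/s = 1 / 1.89737 = 0.527

0.527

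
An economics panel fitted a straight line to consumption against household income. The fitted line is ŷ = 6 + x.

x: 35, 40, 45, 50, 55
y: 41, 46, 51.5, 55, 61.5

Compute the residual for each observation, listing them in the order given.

x=35: ŷ = 6 + 35 = 41; e = 41 − 41 = 0
x=40: ŷ = 6 + 40 = 46; e = 46 − 46 = 0
x=45: ŷ = 6 + 45 = 51; e = 51.5 − 51 = 0.5
x=50: ŷ = 6 + 50 = 56; e = 55 − 56 = -1
x=55: ŷ = 6 + 55 = 61; e = 61.5 − 61 = 0.5

0, 0, 0.5, -1, 0.5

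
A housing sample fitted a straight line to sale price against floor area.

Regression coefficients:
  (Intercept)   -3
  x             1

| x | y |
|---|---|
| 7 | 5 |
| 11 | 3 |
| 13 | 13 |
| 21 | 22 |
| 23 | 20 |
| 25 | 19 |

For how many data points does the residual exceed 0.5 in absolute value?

x=7: ŷ = -3 + 7 = 4; e = 5 − 4 = 1
x=11: ŷ = -3 + 11 = 8; e = 3 − 8 = -5
x=13: ŷ = -3 + 13 = 10; e = 13 − 10 = 3
x=21: ŷ = -3 + 21 = 18; e = 22 − 18 = 4
x=23: ŷ = -3 + 23 = 20; e = 20 − 20 = 0
x=25: ŷ = -3 + 25 = 22; e = 19 − 22 = -3
|e| > 0.5: x=7 (|e|=1), x=11 (|e|=5), x=13 (|e|=3), x=21 (|e|=4), x=25 (|e|=3) → 5

5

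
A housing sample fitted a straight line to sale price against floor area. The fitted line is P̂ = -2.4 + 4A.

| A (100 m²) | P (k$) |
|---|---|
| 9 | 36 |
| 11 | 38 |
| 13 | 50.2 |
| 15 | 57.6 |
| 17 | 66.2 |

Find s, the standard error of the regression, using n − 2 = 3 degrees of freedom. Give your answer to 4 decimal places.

s = 2.5456

A=9: P̂ = -2.4 + 4·9 = 33.6; e = 36 − 33.6 = 2.4
A=11: P̂ = -2.4 + 4·11 = 41.6; e = 38 − 41.6 = -3.6
A=13: P̂ = -2.4 + 4·13 = 49.6; e = 50.2 − 49.6 = 0.6
A=15: P̂ = -2.4 + 4·15 = 57.6; e = 57.6 − 57.6 = 0
A=17: P̂ = -2.4 + 4·17 = 65.6; e = 66.2 − 65.6 = 0.6
SSE = 5.76 + 12.96 + 0.36 + 0 + 0.36 = 19.44
s = √(19.44/3) = √6.48 ≈ 2.5456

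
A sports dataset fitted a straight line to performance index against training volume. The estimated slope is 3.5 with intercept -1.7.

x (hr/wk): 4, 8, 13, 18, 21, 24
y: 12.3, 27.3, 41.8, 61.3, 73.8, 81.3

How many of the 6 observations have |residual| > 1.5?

2

x=4: ŷ = -1.7 + 3.5·4 = 12.3; r = 12.3 − 12.3 = 0
x=8: ŷ = -1.7 + 3.5·8 = 26.3; r = 27.3 − 26.3 = 1
x=13: ŷ = -1.7 + 3.5·13 = 43.8; r = 41.8 − 43.8 = -2
x=18: ŷ = -1.7 + 3.5·18 = 61.3; r = 61.3 − 61.3 = 0
x=21: ŷ = -1.7 + 3.5·21 = 71.8; r = 73.8 − 71.8 = 2
x=24: ŷ = -1.7 + 3.5·24 = 82.3; r = 81.3 − 82.3 = -1
|r| > 1.5: x=13 (|r|=2), x=21 (|r|=2) → 2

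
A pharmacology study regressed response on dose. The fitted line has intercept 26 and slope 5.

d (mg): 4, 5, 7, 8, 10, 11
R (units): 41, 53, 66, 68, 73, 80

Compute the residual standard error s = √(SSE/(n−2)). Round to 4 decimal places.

d=4: R̂ = 26 + 5·4 = 46; e = 41 − 46 = -5
d=5: R̂ = 26 + 5·5 = 51; e = 53 − 51 = 2
d=7: R̂ = 26 + 5·7 = 61; e = 66 − 61 = 5
d=8: R̂ = 26 + 5·8 = 66; e = 68 − 66 = 2
d=10: R̂ = 26 + 5·10 = 76; e = 73 − 76 = -3
d=11: R̂ = 26 + 5·11 = 81; e = 80 − 81 = -1
SSE = 25 + 4 + 25 + 4 + 9 + 1 = 68
s = √(68/4) = √17 ≈ 4.1231

s = 4.1231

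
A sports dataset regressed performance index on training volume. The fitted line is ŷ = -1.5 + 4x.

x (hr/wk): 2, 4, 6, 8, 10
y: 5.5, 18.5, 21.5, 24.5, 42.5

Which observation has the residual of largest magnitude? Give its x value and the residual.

x = 8, r = -6

x=2: ŷ = -1.5 + 4·2 = 6.5; r = 5.5 − 6.5 = -1
x=4: ŷ = -1.5 + 4·4 = 14.5; r = 18.5 − 14.5 = 4
x=6: ŷ = -1.5 + 4·6 = 22.5; r = 21.5 − 22.5 = -1
x=8: ŷ = -1.5 + 4·8 = 30.5; r = 24.5 − 30.5 = -6
x=10: ŷ = -1.5 + 4·10 = 38.5; r = 42.5 − 38.5 = 4
Largest |r| is 6 at x = 8, residual -6.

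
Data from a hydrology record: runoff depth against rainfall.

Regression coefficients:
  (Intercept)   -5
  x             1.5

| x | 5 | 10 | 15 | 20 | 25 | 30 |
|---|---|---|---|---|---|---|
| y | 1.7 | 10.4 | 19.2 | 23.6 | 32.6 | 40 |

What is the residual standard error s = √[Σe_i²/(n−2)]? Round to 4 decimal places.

s = 1.1895

x=5: ŷ = -5 + 1.5·5 = 2.5; e = 1.7 − 2.5 = -0.8
x=10: ŷ = -5 + 1.5·10 = 10; e = 10.4 − 10 = 0.4
x=15: ŷ = -5 + 1.5·15 = 17.5; e = 19.2 − 17.5 = 1.7
x=20: ŷ = -5 + 1.5·20 = 25; e = 23.6 − 25 = -1.4
x=25: ŷ = -5 + 1.5·25 = 32.5; e = 32.6 − 32.5 = 0.1
x=30: ŷ = -5 + 1.5·30 = 40; e = 40 − 40 = 0
SSE = 0.64 + 0.16 + 2.89 + 1.96 + 0.01 + 0 = 5.66
s = √(5.66/4) = √1.415 ≈ 1.1895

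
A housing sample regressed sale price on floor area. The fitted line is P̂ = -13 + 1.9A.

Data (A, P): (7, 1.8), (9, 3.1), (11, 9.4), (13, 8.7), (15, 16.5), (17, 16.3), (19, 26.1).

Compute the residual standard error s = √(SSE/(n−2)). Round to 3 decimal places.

s = 2.588

A=7: P̂ = -13 + 1.9·7 = 0.3; r = 1.8 − 0.3 = 1.5
A=9: P̂ = -13 + 1.9·9 = 4.1; r = 3.1 − 4.1 = -1
A=11: P̂ = -13 + 1.9·11 = 7.9; r = 9.4 − 7.9 = 1.5
A=13: P̂ = -13 + 1.9·13 = 11.7; r = 8.7 − 11.7 = -3
A=15: P̂ = -13 + 1.9·15 = 15.5; r = 16.5 − 15.5 = 1
A=17: P̂ = -13 + 1.9·17 = 19.3; r = 16.3 − 19.3 = -3
A=19: P̂ = -13 + 1.9·19 = 23.1; r = 26.1 − 23.1 = 3
SSE = 2.25 + 1 + 2.25 + 9 + 1 + 9 + 9 = 33.5
s = √(33.5/5) = √6.7 ≈ 2.588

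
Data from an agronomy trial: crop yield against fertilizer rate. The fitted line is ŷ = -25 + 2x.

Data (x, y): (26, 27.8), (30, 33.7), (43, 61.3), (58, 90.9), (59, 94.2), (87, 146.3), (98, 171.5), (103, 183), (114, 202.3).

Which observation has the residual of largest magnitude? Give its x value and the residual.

x=26: ŷ = -25 + 2·26 = 27; e = 27.8 − 27 = 0.8
x=30: ŷ = -25 + 2·30 = 35; e = 33.7 − 35 = -1.3
x=43: ŷ = -25 + 2·43 = 61; e = 61.3 − 61 = 0.3
x=58: ŷ = -25 + 2·58 = 91; e = 90.9 − 91 = -0.1
x=59: ŷ = -25 + 2·59 = 93; e = 94.2 − 93 = 1.2
x=87: ŷ = -25 + 2·87 = 149; e = 146.3 − 149 = -2.7
x=98: ŷ = -25 + 2·98 = 171; e = 171.5 − 171 = 0.5
x=103: ŷ = -25 + 2·103 = 181; e = 183 − 181 = 2
x=114: ŷ = -25 + 2·114 = 203; e = 202.3 − 203 = -0.7
Largest |e| is 2.7 at x = 87, residual -2.7.

x = 87, e = -2.7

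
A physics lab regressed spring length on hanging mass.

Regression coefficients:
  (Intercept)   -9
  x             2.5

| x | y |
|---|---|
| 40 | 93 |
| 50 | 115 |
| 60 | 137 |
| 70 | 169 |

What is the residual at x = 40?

ŷ = -9 + 2.5·40 = 91
r = 93 − 91 = 2

r = 2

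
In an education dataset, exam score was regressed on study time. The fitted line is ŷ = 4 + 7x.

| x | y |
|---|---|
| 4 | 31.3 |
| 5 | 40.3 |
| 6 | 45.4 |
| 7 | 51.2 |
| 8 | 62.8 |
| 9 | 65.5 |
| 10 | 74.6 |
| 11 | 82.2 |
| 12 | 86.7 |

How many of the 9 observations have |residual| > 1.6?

x=4: ŷ = 4 + 7·4 = 32; r = 31.3 − 32 = -0.7
x=5: ŷ = 4 + 7·5 = 39; r = 40.3 − 39 = 1.3
x=6: ŷ = 4 + 7·6 = 46; r = 45.4 − 46 = -0.6
x=7: ŷ = 4 + 7·7 = 53; r = 51.2 − 53 = -1.8
x=8: ŷ = 4 + 7·8 = 60; r = 62.8 − 60 = 2.8
x=9: ŷ = 4 + 7·9 = 67; r = 65.5 − 67 = -1.5
x=10: ŷ = 4 + 7·10 = 74; r = 74.6 − 74 = 0.6
x=11: ŷ = 4 + 7·11 = 81; r = 82.2 − 81 = 1.2
x=12: ŷ = 4 + 7·12 = 88; r = 86.7 − 88 = -1.3
|r| > 1.6: x=7 (|r|=1.8), x=8 (|r|=2.8) → 2

2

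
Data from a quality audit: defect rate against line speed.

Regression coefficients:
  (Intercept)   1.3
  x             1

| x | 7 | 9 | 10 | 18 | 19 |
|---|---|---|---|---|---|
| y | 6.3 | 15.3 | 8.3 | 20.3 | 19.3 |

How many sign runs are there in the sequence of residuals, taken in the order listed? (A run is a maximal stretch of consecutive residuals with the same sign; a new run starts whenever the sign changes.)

5 runs

x=7: ŷ = 1.3 + 7 = 8.3; r = 6.3 − 8.3 = -2
x=9: ŷ = 1.3 + 9 = 10.3; r = 15.3 − 10.3 = 5
x=10: ŷ = 1.3 + 10 = 11.3; r = 8.3 − 11.3 = -3
x=18: ŷ = 1.3 + 18 = 19.3; r = 20.3 − 19.3 = 1
x=19: ŷ = 1.3 + 19 = 20.3; r = 19.3 − 20.3 = -1
Signs: − + − + −
Runs: −×1, +×1, −×1, +×1, −×1 → 5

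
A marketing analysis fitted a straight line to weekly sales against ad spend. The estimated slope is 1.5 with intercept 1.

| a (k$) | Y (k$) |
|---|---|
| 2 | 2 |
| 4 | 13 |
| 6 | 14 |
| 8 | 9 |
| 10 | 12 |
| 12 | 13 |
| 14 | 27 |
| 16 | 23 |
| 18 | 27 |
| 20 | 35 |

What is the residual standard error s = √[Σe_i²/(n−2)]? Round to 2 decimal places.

a=2: ŷ = 1 + 1.5·2 = 4; e = 2 − 4 = -2
a=4: ŷ = 1 + 1.5·4 = 7; e = 13 − 7 = 6
a=6: ŷ = 1 + 1.5·6 = 10; e = 14 − 10 = 4
a=8: ŷ = 1 + 1.5·8 = 13; e = 9 − 13 = -4
a=10: ŷ = 1 + 1.5·10 = 16; e = 12 − 16 = -4
a=12: ŷ = 1 + 1.5·12 = 19; e = 13 − 19 = -6
a=14: ŷ = 1 + 1.5·14 = 22; e = 27 − 22 = 5
a=16: ŷ = 1 + 1.5·16 = 25; e = 23 − 25 = -2
a=18: ŷ = 1 + 1.5·18 = 28; e = 27 − 28 = -1
a=20: ŷ = 1 + 1.5·20 = 31; e = 35 − 31 = 4
SSE = 4 + 36 + 16 + 16 + 16 + 36 + 25 + 4 + 1 + 16 = 170
s = √(170/8) = √21.25 ≈ 4.61

s = 4.61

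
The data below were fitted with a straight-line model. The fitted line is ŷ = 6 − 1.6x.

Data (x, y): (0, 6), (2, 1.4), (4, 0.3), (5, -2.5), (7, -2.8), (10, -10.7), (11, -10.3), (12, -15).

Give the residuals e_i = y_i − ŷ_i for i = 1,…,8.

0, -1.4, 0.7, -0.5, 2.4, -0.7, 1.3, -1.8

x=0: ŷ = 6 − 1.6·0 = 6; e = 6 − 6 = 0
x=2: ŷ = 6 − 1.6·2 = 2.8; e = 1.4 − 2.8 = -1.4
x=4: ŷ = 6 − 1.6·4 = -0.4; e = 0.3 − (-0.4) = 0.7
x=5: ŷ = 6 − 1.6·5 = -2; e = -2.5 − (-2) = -0.5
x=7: ŷ = 6 − 1.6·7 = -5.2; e = -2.8 − (-5.2) = 2.4
x=10: ŷ = 6 − 1.6·10 = -10; e = -10.7 − (-10) = -0.7
x=11: ŷ = 6 − 1.6·11 = -11.6; e = -10.3 − (-11.6) = 1.3
x=12: ŷ = 6 − 1.6·12 = -13.2; e = -15 − (-13.2) = -1.8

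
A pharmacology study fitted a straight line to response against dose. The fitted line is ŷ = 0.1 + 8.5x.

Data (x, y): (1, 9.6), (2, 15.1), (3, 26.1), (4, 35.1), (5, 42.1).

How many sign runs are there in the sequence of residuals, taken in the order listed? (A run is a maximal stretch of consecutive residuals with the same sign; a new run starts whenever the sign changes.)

x=1: ŷ = 0.1 + 8.5·1 = 8.6; e = 9.6 − 8.6 = 1
x=2: ŷ = 0.1 + 8.5·2 = 17.1; e = 15.1 − 17.1 = -2
x=3: ŷ = 0.1 + 8.5·3 = 25.6; e = 26.1 − 25.6 = 0.5
x=4: ŷ = 0.1 + 8.5·4 = 34.1; e = 35.1 − 34.1 = 1
x=5: ŷ = 0.1 + 8.5·5 = 42.6; e = 42.1 − 42.6 = -0.5
Signs: + − + + −
Runs: +×1, −×1, +×2, −×1 → 4

4 runs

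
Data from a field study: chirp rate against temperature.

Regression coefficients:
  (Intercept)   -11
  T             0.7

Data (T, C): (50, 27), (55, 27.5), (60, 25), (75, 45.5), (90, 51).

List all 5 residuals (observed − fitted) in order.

T=50: ŷ = -11 + 0.7·50 = 24; e = 27 − 24 = 3
T=55: ŷ = -11 + 0.7·55 = 27.5; e = 27.5 − 27.5 = 0
T=60: ŷ = -11 + 0.7·60 = 31; e = 25 − 31 = -6
T=75: ŷ = -11 + 0.7·75 = 41.5; e = 45.5 − 41.5 = 4
T=90: ŷ = -11 + 0.7·90 = 52; e = 51 − 52 = -1

3, 0, -6, 4, -1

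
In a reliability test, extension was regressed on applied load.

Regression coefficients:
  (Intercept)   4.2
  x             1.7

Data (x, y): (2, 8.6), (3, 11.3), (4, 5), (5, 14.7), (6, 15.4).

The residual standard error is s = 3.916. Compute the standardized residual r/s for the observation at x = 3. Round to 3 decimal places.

ŷ = 4.2 + 1.7·3 = 9.3
r = 11.3 − 9.3 = 2
r/s = 2 / 3.916 = 0.511

0.511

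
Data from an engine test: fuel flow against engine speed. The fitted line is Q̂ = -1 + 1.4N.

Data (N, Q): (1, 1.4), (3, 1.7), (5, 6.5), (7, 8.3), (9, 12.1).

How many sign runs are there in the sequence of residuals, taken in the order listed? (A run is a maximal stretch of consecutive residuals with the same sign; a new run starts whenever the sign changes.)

N=1: Q̂ = -1 + 1.4·1 = 0.4; r = 1.4 − 0.4 = 1
N=3: Q̂ = -1 + 1.4·3 = 3.2; r = 1.7 − 3.2 = -1.5
N=5: Q̂ = -1 + 1.4·5 = 6; r = 6.5 − 6 = 0.5
N=7: Q̂ = -1 + 1.4·7 = 8.8; r = 8.3 − 8.8 = -0.5
N=9: Q̂ = -1 + 1.4·9 = 11.6; r = 12.1 − 11.6 = 0.5
Signs: + − + − +
Runs: +×1, −×1, +×1, −×1, +×1 → 5

5 runs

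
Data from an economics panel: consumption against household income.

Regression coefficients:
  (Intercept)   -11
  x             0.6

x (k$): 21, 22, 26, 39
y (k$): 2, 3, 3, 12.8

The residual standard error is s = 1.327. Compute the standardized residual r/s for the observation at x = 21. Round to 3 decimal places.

0.301

ŷ = -11 + 0.6·21 = 1.6
r = 2 − 1.6 = 0.4
r/s = 0.4 / 1.327 = 0.301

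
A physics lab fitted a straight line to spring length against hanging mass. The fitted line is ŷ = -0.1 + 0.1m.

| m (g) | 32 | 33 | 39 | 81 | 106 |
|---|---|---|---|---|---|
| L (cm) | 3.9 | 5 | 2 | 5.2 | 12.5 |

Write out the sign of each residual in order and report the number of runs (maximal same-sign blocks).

m=32: ŷ = -0.1 + 0.1·32 = 3.1; e = 3.9 − 3.1 = 0.8
m=33: ŷ = -0.1 + 0.1·33 = 3.2; e = 5 − 3.2 = 1.8
m=39: ŷ = -0.1 + 0.1·39 = 3.8; e = 2 − 3.8 = -1.8
m=81: ŷ = -0.1 + 0.1·81 = 8; e = 5.2 − 8 = -2.8
m=106: ŷ = -0.1 + 0.1·106 = 10.5; e = 12.5 − 10.5 = 2
Signs: + + − − +
Runs: +×2, −×2, +×1 → 3

3 runs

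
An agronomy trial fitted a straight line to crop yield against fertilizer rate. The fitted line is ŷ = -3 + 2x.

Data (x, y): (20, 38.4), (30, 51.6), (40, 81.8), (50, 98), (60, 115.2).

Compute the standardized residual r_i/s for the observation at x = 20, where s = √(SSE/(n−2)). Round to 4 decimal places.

x=20: ŷ = -3 + 2·20 = 37; r = 38.4 − 37 = 1.4
x=30: ŷ = -3 + 2·30 = 57; r = 51.6 − 57 = -5.4
x=40: ŷ = -3 + 2·40 = 77; r = 81.8 − 77 = 4.8
x=50: ŷ = -3 + 2·50 = 97; r = 98 − 97 = 1
x=60: ŷ = -3 + 2·60 = 117; r = 115.2 − 117 = -1.8
SSE = 1.96 + 29.16 + 23.04 + 1 + 3.24 = 58.4
s = √(58.4/3) = 4.4121
r/s = 1.4 / 4.4121 = 0.3173

0.3173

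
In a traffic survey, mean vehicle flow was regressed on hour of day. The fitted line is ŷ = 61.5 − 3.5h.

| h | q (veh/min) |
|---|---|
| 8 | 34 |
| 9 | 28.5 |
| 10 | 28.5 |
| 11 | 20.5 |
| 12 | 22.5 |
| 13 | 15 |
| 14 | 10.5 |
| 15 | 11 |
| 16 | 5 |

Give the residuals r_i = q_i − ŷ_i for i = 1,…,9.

0.5, -1.5, 2, -2.5, 3, -1, -2, 2, -0.5

h=8: ŷ = 61.5 − 3.5·8 = 33.5; r = 34 − 33.5 = 0.5
h=9: ŷ = 61.5 − 3.5·9 = 30; r = 28.5 − 30 = -1.5
h=10: ŷ = 61.5 − 3.5·10 = 26.5; r = 28.5 − 26.5 = 2
h=11: ŷ = 61.5 − 3.5·11 = 23; r = 20.5 − 23 = -2.5
h=12: ŷ = 61.5 − 3.5·12 = 19.5; r = 22.5 − 19.5 = 3
h=13: ŷ = 61.5 − 3.5·13 = 16; r = 15 − 16 = -1
h=14: ŷ = 61.5 − 3.5·14 = 12.5; r = 10.5 − 12.5 = -2
h=15: ŷ = 61.5 − 3.5·15 = 9; r = 11 − 9 = 2
h=16: ŷ = 61.5 − 3.5·16 = 5.5; r = 5 − 5.5 = -0.5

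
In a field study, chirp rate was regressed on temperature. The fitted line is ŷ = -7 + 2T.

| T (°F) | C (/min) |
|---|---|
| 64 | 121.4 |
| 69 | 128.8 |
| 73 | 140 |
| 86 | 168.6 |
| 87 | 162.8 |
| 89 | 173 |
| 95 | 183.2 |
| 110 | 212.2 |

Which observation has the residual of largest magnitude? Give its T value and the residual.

T=64: ŷ = -7 + 2·64 = 121; r = 121.4 − 121 = 0.4
T=69: ŷ = -7 + 2·69 = 131; r = 128.8 − 131 = -2.2
T=73: ŷ = -7 + 2·73 = 139; r = 140 − 139 = 1
T=86: ŷ = -7 + 2·86 = 165; r = 168.6 − 165 = 3.6
T=87: ŷ = -7 + 2·87 = 167; r = 162.8 − 167 = -4.2
T=89: ŷ = -7 + 2·89 = 171; r = 173 − 171 = 2
T=95: ŷ = -7 + 2·95 = 183; r = 183.2 − 183 = 0.2
T=110: ŷ = -7 + 2·110 = 213; r = 212.2 − 213 = -0.8
Largest |r| is 4.2 at T = 87, residual -4.2.

T = 87, r = -4.2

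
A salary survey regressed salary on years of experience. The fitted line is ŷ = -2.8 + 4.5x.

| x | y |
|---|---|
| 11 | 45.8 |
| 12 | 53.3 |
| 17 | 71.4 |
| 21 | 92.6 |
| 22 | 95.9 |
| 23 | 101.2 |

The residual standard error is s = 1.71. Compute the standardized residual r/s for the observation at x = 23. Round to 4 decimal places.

ŷ = -2.8 + 4.5·23 = 100.7
r = 101.2 − 100.7 = 0.5
r/s = 0.5 / 1.71 = 0.2924

0.2924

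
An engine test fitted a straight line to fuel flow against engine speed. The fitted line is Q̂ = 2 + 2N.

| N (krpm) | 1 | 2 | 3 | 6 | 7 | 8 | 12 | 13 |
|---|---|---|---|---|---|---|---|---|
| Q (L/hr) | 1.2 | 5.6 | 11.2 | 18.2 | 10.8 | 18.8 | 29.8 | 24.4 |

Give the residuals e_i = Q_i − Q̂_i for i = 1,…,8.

N=1: Q̂ = 2 + 2·1 = 4; e = 1.2 − 4 = -2.8
N=2: Q̂ = 2 + 2·2 = 6; e = 5.6 − 6 = -0.4
N=3: Q̂ = 2 + 2·3 = 8; e = 11.2 − 8 = 3.2
N=6: Q̂ = 2 + 2·6 = 14; e = 18.2 − 14 = 4.2
N=7: Q̂ = 2 + 2·7 = 16; e = 10.8 − 16 = -5.2
N=8: Q̂ = 2 + 2·8 = 18; e = 18.8 − 18 = 0.8
N=12: Q̂ = 2 + 2·12 = 26; e = 29.8 − 26 = 3.8
N=13: Q̂ = 2 + 2·13 = 28; e = 24.4 − 28 = -3.6

-2.8, -0.4, 3.2, 4.2, -5.2, 0.8, 3.8, -3.6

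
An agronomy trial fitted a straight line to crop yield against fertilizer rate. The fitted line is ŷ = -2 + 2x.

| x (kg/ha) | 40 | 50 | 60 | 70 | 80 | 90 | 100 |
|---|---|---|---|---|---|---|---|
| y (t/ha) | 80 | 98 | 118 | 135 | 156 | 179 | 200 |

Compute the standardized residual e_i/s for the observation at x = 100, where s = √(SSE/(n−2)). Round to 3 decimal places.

x=40: ŷ = -2 + 2·40 = 78; e = 80 − 78 = 2
x=50: ŷ = -2 + 2·50 = 98; e = 98 − 98 = 0
x=60: ŷ = -2 + 2·60 = 118; e = 118 − 118 = 0
x=70: ŷ = -2 + 2·70 = 138; e = 135 − 138 = -3
x=80: ŷ = -2 + 2·80 = 158; e = 156 − 158 = -2
x=90: ŷ = -2 + 2·90 = 178; e = 179 − 178 = 1
x=100: ŷ = -2 + 2·100 = 198; e = 200 − 198 = 2
SSE = 4 + 0 + 0 + 9 + 4 + 1 + 4 = 22
s = √(22/5) = 2.09762
e/s = 2 / 2.09762 = 0.953

0.953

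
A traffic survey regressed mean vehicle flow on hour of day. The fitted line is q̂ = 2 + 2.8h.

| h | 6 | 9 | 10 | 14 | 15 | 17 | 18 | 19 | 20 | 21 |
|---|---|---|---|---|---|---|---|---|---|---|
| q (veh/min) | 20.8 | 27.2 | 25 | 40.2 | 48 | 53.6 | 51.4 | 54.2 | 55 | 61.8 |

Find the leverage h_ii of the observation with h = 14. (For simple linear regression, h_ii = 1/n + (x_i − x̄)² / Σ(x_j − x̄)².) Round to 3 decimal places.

h = 0.103

h̄ = (6 + 9 + 10 + 14 + 15 + 17 + 18 + 19 + 20 + 21)/10 = 14.9
Σ(h − h̄)² = 79.21 + 34.81 + 24.01 + 0.81 + 0.01 + 4.41 + 9.61 + 16.81 + 26.01 + 37.21 = 232.9
h = 1/10 + (-0.9)²/232.9 = 0.1 + 0.00347789 = 0.103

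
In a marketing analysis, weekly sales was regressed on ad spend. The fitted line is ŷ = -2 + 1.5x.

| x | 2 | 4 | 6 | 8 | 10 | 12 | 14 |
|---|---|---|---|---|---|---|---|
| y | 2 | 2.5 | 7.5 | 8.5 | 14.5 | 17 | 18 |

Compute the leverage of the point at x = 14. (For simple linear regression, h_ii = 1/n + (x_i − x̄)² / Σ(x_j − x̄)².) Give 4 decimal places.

x̄ = (2 + 4 + 6 + 8 + 10 + 12 + 14)/7 = 8
Σ(x − x̄)² = 36 + 16 + 4 + 0 + 4 + 16 + 36 = 112
h = 1/7 + (6)²/112 = 0.142857 + 0.321429 = 0.4643

h = 0.4643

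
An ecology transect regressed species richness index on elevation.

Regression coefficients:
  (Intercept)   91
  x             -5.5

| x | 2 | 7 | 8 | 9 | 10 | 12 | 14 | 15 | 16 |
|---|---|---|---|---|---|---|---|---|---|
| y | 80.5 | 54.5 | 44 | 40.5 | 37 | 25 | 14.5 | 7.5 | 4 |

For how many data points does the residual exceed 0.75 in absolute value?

x=2: ŷ = 91 − 5.5·2 = 80; e = 80.5 − 80 = 0.5
x=7: ŷ = 91 − 5.5·7 = 52.5; e = 54.5 − 52.5 = 2
x=8: ŷ = 91 − 5.5·8 = 47; e = 44 − 47 = -3
x=9: ŷ = 91 − 5.5·9 = 41.5; e = 40.5 − 41.5 = -1
x=10: ŷ = 91 − 5.5·10 = 36; e = 37 − 36 = 1
x=12: ŷ = 91 − 5.5·12 = 25; e = 25 − 25 = 0
x=14: ŷ = 91 − 5.5·14 = 14; e = 14.5 − 14 = 0.5
x=15: ŷ = 91 − 5.5·15 = 8.5; e = 7.5 − 8.5 = -1
x=16: ŷ = 91 − 5.5·16 = 3; e = 4 − 3 = 1
|e| > 0.75: x=7 (|e|=2), x=8 (|e|=3), x=9 (|e|=1), x=10 (|e|=1), x=15 (|e|=1), x=16 (|e|=1) → 6

6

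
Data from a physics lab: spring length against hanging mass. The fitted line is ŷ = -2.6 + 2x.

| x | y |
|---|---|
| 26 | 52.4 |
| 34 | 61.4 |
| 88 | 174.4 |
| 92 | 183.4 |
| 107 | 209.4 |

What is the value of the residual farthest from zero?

e = -4

x=26: ŷ = -2.6 + 2·26 = 49.4; e = 52.4 − 49.4 = 3
x=34: ŷ = -2.6 + 2·34 = 65.4; e = 61.4 − 65.4 = -4
x=88: ŷ = -2.6 + 2·88 = 173.4; e = 174.4 − 173.4 = 1
x=92: ŷ = -2.6 + 2·92 = 181.4; e = 183.4 − 181.4 = 2
x=107: ŷ = -2.6 + 2·107 = 211.4; e = 209.4 − 211.4 = -2
Largest |e| is 4 at x = 34, residual -4.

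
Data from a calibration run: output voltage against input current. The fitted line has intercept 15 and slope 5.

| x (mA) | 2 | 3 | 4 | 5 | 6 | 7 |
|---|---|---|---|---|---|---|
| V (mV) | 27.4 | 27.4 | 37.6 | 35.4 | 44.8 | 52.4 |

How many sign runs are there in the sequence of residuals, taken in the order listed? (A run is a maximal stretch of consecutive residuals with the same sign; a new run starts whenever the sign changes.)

5 runs

x=2: ŷ = 15 + 5·2 = 25; e = 27.4 − 25 = 2.4
x=3: ŷ = 15 + 5·3 = 30; e = 27.4 − 30 = -2.6
x=4: ŷ = 15 + 5·4 = 35; e = 37.6 − 35 = 2.6
x=5: ŷ = 15 + 5·5 = 40; e = 35.4 − 40 = -4.6
x=6: ŷ = 15 + 5·6 = 45; e = 44.8 − 45 = -0.2
x=7: ŷ = 15 + 5·7 = 50; e = 52.4 − 50 = 2.4
Signs: + − + − − +
Runs: +×1, −×1, +×1, −×2, +×1 → 5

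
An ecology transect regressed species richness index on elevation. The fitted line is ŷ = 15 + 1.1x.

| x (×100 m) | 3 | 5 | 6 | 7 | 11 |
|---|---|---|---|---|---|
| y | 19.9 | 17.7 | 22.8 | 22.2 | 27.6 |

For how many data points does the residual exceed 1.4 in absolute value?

x=3: ŷ = 15 + 1.1·3 = 18.3; r = 19.9 − 18.3 = 1.6
x=5: ŷ = 15 + 1.1·5 = 20.5; r = 17.7 − 20.5 = -2.8
x=6: ŷ = 15 + 1.1·6 = 21.6; r = 22.8 − 21.6 = 1.2
x=7: ŷ = 15 + 1.1·7 = 22.7; r = 22.2 − 22.7 = -0.5
x=11: ŷ = 15 + 1.1·11 = 27.1; r = 27.6 − 27.1 = 0.5
|r| > 1.4: x=3 (|r|=1.6), x=5 (|r|=2.8) → 2

2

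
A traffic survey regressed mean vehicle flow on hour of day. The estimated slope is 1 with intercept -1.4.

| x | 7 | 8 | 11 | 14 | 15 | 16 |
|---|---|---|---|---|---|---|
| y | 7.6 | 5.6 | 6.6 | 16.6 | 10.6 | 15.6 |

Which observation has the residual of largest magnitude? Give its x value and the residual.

x=7: ŷ = -1.4 + 7 = 5.6; r = 7.6 − 5.6 = 2
x=8: ŷ = -1.4 + 8 = 6.6; r = 5.6 − 6.6 = -1
x=11: ŷ = -1.4 + 11 = 9.6; r = 6.6 − 9.6 = -3
x=14: ŷ = -1.4 + 14 = 12.6; r = 16.6 − 12.6 = 4
x=15: ŷ = -1.4 + 15 = 13.6; r = 10.6 − 13.6 = -3
x=16: ŷ = -1.4 + 16 = 14.6; r = 15.6 − 14.6 = 1
Largest |r| is 4 at x = 14, residual 4.

x = 14, r = 4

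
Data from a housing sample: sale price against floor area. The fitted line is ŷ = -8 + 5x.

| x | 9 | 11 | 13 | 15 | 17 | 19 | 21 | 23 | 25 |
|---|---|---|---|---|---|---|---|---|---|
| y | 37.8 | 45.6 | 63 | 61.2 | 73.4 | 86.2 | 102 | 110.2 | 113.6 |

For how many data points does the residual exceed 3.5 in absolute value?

x=9: ŷ = -8 + 5·9 = 37; r = 37.8 − 37 = 0.8
x=11: ŷ = -8 + 5·11 = 47; r = 45.6 − 47 = -1.4
x=13: ŷ = -8 + 5·13 = 57; r = 63 − 57 = 6
x=15: ŷ = -8 + 5·15 = 67; r = 61.2 − 67 = -5.8
x=17: ŷ = -8 + 5·17 = 77; r = 73.4 − 77 = -3.6
x=19: ŷ = -8 + 5·19 = 87; r = 86.2 − 87 = -0.8
x=21: ŷ = -8 + 5·21 = 97; r = 102 − 97 = 5
x=23: ŷ = -8 + 5·23 = 107; r = 110.2 − 107 = 3.2
x=25: ŷ = -8 + 5·25 = 117; r = 113.6 − 117 = -3.4
|r| > 3.5: x=13 (|r|=6), x=15 (|r|=5.8), x=17 (|r|=3.6), x=21 (|r|=5) → 4

4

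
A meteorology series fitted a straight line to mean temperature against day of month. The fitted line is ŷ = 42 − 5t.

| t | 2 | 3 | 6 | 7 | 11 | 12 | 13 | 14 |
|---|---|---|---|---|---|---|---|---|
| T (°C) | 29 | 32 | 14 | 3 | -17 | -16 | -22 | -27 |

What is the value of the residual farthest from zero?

t=2: ŷ = 42 − 5·2 = 32; e = 29 − 32 = -3
t=3: ŷ = 42 − 5·3 = 27; e = 32 − 27 = 5
t=6: ŷ = 42 − 5·6 = 12; e = 14 − 12 = 2
t=7: ŷ = 42 − 5·7 = 7; e = 3 − 7 = -4
t=11: ŷ = 42 − 5·11 = -13; e = -17 − (-13) = -4
t=12: ŷ = 42 − 5·12 = -18; e = -16 − (-18) = 2
t=13: ŷ = 42 − 5·13 = -23; e = -22 − (-23) = 1
t=14: ŷ = 42 − 5·14 = -28; e = -27 − (-28) = 1
Largest |e| is 5 at t = 3, residual 5.

e = 5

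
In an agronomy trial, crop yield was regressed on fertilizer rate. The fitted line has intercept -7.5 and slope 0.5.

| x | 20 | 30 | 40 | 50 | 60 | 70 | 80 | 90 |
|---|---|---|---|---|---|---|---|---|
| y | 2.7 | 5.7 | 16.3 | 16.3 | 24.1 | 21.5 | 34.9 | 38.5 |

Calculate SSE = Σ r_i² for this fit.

SSE = 64.48

x=20: ŷ = -7.5 + 0.5·20 = 2.5; r = 2.7 − 2.5 = 0.2
x=30: ŷ = -7.5 + 0.5·30 = 7.5; r = 5.7 − 7.5 = -1.8
x=40: ŷ = -7.5 + 0.5·40 = 12.5; r = 16.3 − 12.5 = 3.8
x=50: ŷ = -7.5 + 0.5·50 = 17.5; r = 16.3 − 17.5 = -1.2
x=60: ŷ = -7.5 + 0.5·60 = 22.5; r = 24.1 − 22.5 = 1.6
x=70: ŷ = -7.5 + 0.5·70 = 27.5; r = 21.5 − 27.5 = -6
x=80: ŷ = -7.5 + 0.5·80 = 32.5; r = 34.9 − 32.5 = 2.4
x=90: ŷ = -7.5 + 0.5·90 = 37.5; r = 38.5 − 37.5 = 1
SSE = 0.04 + 3.24 + 14.44 + 1.44 + 2.56 + 36 + 5.76 + 1 = 64.48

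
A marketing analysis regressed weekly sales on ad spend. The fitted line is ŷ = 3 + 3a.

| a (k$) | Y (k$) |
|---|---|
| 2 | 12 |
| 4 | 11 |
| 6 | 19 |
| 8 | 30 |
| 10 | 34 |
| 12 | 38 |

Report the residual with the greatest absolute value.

a=2: ŷ = 3 + 3·2 = 9; e = 12 − 9 = 3
a=4: ŷ = 3 + 3·4 = 15; e = 11 − 15 = -4
a=6: ŷ = 3 + 3·6 = 21; e = 19 − 21 = -2
a=8: ŷ = 3 + 3·8 = 27; e = 30 − 27 = 3
a=10: ŷ = 3 + 3·10 = 33; e = 34 − 33 = 1
a=12: ŷ = 3 + 3·12 = 39; e = 38 − 39 = -1
Largest |e| is 4 at a = 4, residual -4.

e = -4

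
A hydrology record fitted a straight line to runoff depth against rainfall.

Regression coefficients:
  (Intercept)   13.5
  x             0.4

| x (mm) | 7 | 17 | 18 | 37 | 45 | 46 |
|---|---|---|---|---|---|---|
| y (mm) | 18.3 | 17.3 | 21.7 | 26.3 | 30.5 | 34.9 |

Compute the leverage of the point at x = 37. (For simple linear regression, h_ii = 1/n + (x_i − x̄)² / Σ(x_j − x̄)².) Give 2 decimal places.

h = 0.22

x̄ = (7 + 17 + 18 + 37 + 45 + 46)/6 = 28.3333
Σ(x − x̄)² = 455.111 + 128.444 + 106.778 + 75.1111 + 277.778 + 312.111 = 1355.33
h = 1/6 + (8.66667)²/1355.33 = 0.166667 + 0.0554189 = 0.22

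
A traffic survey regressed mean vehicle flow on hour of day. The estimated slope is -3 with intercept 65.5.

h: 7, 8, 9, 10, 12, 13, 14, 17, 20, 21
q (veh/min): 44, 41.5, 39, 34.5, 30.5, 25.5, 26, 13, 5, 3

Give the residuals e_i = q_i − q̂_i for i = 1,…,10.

h=7: q̂ = 65.5 − 3·7 = 44.5; e = 44 − 44.5 = -0.5
h=8: q̂ = 65.5 − 3·8 = 41.5; e = 41.5 − 41.5 = 0
h=9: q̂ = 65.5 − 3·9 = 38.5; e = 39 − 38.5 = 0.5
h=10: q̂ = 65.5 − 3·10 = 35.5; e = 34.5 − 35.5 = -1
h=12: q̂ = 65.5 − 3·12 = 29.5; e = 30.5 − 29.5 = 1
h=13: q̂ = 65.5 − 3·13 = 26.5; e = 25.5 − 26.5 = -1
h=14: q̂ = 65.5 − 3·14 = 23.5; e = 26 − 23.5 = 2.5
h=17: q̂ = 65.5 − 3·17 = 14.5; e = 13 − 14.5 = -1.5
h=20: q̂ = 65.5 − 3·20 = 5.5; e = 5 − 5.5 = -0.5
h=21: q̂ = 65.5 − 3·21 = 2.5; e = 3 − 2.5 = 0.5

-0.5, 0, 0.5, -1, 1, -1, 2.5, -1.5, -0.5, 0.5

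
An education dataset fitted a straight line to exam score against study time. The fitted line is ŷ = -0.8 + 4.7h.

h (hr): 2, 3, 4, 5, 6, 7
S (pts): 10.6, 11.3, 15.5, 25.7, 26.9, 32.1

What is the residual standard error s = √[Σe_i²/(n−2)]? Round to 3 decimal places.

s = 2.424

h=2: ŷ = -0.8 + 4.7·2 = 8.6; e = 10.6 − 8.6 = 2
h=3: ŷ = -0.8 + 4.7·3 = 13.3; e = 11.3 − 13.3 = -2
h=4: ŷ = -0.8 + 4.7·4 = 18; e = 15.5 − 18 = -2.5
h=5: ŷ = -0.8 + 4.7·5 = 22.7; e = 25.7 − 22.7 = 3
h=6: ŷ = -0.8 + 4.7·6 = 27.4; e = 26.9 − 27.4 = -0.5
h=7: ŷ = -0.8 + 4.7·7 = 32.1; e = 32.1 − 32.1 = 0
SSE = 4 + 4 + 6.25 + 9 + 0.25 + 0 = 23.5
s = √(23.5/4) = √5.875 ≈ 2.424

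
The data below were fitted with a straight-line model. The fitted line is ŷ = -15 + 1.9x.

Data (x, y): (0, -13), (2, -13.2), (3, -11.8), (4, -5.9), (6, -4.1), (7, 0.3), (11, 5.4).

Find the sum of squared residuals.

SSE = 21

x=0: ŷ = -15 + 1.9·0 = -15; e = -13 − (-15) = 2
x=2: ŷ = -15 + 1.9·2 = -11.2; e = -13.2 − (-11.2) = -2
x=3: ŷ = -15 + 1.9·3 = -9.3; e = -11.8 − (-9.3) = -2.5
x=4: ŷ = -15 + 1.9·4 = -7.4; e = -5.9 − (-7.4) = 1.5
x=6: ŷ = -15 + 1.9·6 = -3.6; e = -4.1 − (-3.6) = -0.5
x=7: ŷ = -15 + 1.9·7 = -1.7; e = 0.3 − (-1.7) = 2
x=11: ŷ = -15 + 1.9·11 = 5.9; e = 5.4 − 5.9 = -0.5
SSE = 4 + 4 + 6.25 + 2.25 + 0.25 + 4 + 0.25 = 21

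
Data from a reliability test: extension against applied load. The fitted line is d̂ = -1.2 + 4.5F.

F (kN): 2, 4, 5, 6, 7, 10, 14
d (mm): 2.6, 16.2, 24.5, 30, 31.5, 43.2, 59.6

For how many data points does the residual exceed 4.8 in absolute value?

F=2: d̂ = -1.2 + 4.5·2 = 7.8; e = 2.6 − 7.8 = -5.2
F=4: d̂ = -1.2 + 4.5·4 = 16.8; e = 16.2 − 16.8 = -0.6
F=5: d̂ = -1.2 + 4.5·5 = 21.3; e = 24.5 − 21.3 = 3.2
F=6: d̂ = -1.2 + 4.5·6 = 25.8; e = 30 − 25.8 = 4.2
F=7: d̂ = -1.2 + 4.5·7 = 30.3; e = 31.5 − 30.3 = 1.2
F=10: d̂ = -1.2 + 4.5·10 = 43.8; e = 43.2 − 43.8 = -0.6
F=14: d̂ = -1.2 + 4.5·14 = 61.8; e = 59.6 − 61.8 = -2.2
|e| > 4.8: F=2 (|e|=5.2) → 1

1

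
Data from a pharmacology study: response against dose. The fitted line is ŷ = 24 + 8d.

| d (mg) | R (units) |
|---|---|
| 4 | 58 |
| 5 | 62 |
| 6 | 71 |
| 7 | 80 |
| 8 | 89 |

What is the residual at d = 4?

e = 2

ŷ = 24 + 8·4 = 56
e = 58 − 56 = 2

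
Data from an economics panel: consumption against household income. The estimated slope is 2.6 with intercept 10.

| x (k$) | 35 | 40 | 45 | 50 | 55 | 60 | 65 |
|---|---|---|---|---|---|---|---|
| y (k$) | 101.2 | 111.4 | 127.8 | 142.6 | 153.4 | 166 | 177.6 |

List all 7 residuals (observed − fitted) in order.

0.2, -2.6, 0.8, 2.6, 0.4, 0, -1.4

x=35: ŷ = 10 + 2.6·35 = 101; e = 101.2 − 101 = 0.2
x=40: ŷ = 10 + 2.6·40 = 114; e = 111.4 − 114 = -2.6
x=45: ŷ = 10 + 2.6·45 = 127; e = 127.8 − 127 = 0.8
x=50: ŷ = 10 + 2.6·50 = 140; e = 142.6 − 140 = 2.6
x=55: ŷ = 10 + 2.6·55 = 153; e = 153.4 − 153 = 0.4
x=60: ŷ = 10 + 2.6·60 = 166; e = 166 − 166 = 0
x=65: ŷ = 10 + 2.6·65 = 179; e = 177.6 − 179 = -1.4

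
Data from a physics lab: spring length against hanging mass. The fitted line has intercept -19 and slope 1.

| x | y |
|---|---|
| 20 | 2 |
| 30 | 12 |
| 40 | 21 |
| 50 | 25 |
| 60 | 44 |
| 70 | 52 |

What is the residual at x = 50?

r = -6

ŷ = -19 + 50 = 31
r = 25 − 31 = -6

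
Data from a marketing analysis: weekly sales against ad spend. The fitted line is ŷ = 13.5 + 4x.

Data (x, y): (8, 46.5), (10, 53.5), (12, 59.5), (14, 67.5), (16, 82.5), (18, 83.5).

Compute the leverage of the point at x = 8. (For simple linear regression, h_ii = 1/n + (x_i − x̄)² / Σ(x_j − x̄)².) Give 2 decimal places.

x̄ = (8 + 10 + 12 + 14 + 16 + 18)/6 = 13
Σ(x − x̄)² = 25 + 9 + 1 + 1 + 9 + 25 = 70
h = 1/6 + (-5)²/70 = 0.166667 + 0.357143 = 0.52

h = 0.52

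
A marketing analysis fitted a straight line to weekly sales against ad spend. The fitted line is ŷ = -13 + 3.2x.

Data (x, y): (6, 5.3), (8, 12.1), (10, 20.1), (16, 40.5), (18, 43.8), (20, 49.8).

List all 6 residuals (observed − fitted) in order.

-0.9, -0.5, 1.1, 2.3, -0.8, -1.2

x=6: ŷ = -13 + 3.2·6 = 6.2; r = 5.3 − 6.2 = -0.9
x=8: ŷ = -13 + 3.2·8 = 12.6; r = 12.1 − 12.6 = -0.5
x=10: ŷ = -13 + 3.2·10 = 19; r = 20.1 − 19 = 1.1
x=16: ŷ = -13 + 3.2·16 = 38.2; r = 40.5 − 38.2 = 2.3
x=18: ŷ = -13 + 3.2·18 = 44.6; r = 43.8 − 44.6 = -0.8
x=20: ŷ = -13 + 3.2·20 = 51; r = 49.8 − 51 = -1.2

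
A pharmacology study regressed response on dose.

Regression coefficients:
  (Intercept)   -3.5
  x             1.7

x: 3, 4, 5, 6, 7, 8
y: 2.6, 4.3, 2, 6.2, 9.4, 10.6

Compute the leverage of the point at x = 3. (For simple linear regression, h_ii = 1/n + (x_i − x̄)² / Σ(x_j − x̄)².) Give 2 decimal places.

h = 0.52

x̄ = (3 + 4 + 5 + 6 + 7 + 8)/6 = 5.5
Σ(x − x̄)² = 6.25 + 2.25 + 0.25 + 0.25 + 2.25 + 6.25 = 17.5
h = 1/6 + (-2.5)²/17.5 = 0.166667 + 0.357143 = 0.52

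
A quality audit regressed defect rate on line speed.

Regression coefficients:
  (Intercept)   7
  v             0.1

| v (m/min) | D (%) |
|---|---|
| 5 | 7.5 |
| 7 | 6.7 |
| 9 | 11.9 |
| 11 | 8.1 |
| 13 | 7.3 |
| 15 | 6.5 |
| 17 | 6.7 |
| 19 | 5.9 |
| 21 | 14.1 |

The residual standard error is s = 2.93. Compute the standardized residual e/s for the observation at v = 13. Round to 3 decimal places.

-0.341

D̂ = 7 + 0.1·13 = 8.3
e = 7.3 − 8.3 = -1
e/s = -1 / 2.93 = -0.341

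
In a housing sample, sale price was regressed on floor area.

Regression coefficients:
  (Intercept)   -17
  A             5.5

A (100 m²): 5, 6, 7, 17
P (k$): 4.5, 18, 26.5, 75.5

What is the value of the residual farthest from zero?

A=5: ŷ = -17 + 5.5·5 = 10.5; e = 4.5 − 10.5 = -6
A=6: ŷ = -17 + 5.5·6 = 16; e = 18 − 16 = 2
A=7: ŷ = -17 + 5.5·7 = 21.5; e = 26.5 − 21.5 = 5
A=17: ŷ = -17 + 5.5·17 = 76.5; e = 75.5 − 76.5 = -1
Largest |e| is 6 at A = 5, residual -6.

e = -6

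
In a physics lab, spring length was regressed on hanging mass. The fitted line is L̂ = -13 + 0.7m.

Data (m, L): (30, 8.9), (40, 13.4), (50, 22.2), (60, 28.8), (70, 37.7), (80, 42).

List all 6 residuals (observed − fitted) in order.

m=30: L̂ = -13 + 0.7·30 = 8; e = 8.9 − 8 = 0.9
m=40: L̂ = -13 + 0.7·40 = 15; e = 13.4 − 15 = -1.6
m=50: L̂ = -13 + 0.7·50 = 22; e = 22.2 − 22 = 0.2
m=60: L̂ = -13 + 0.7·60 = 29; e = 28.8 − 29 = -0.2
m=70: L̂ = -13 + 0.7·70 = 36; e = 37.7 − 36 = 1.7
m=80: L̂ = -13 + 0.7·80 = 43; e = 42 − 43 = -1

0.9, -1.6, 0.2, -0.2, 1.7, -1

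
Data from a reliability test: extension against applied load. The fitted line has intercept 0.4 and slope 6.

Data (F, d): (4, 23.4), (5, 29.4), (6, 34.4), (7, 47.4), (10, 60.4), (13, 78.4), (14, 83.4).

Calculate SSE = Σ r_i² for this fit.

F=4: d̂ = 0.4 + 6·4 = 24.4; r = 23.4 − 24.4 = -1
F=5: d̂ = 0.4 + 6·5 = 30.4; r = 29.4 − 30.4 = -1
F=6: d̂ = 0.4 + 6·6 = 36.4; r = 34.4 − 36.4 = -2
F=7: d̂ = 0.4 + 6·7 = 42.4; r = 47.4 − 42.4 = 5
F=10: d̂ = 0.4 + 6·10 = 60.4; r = 60.4 − 60.4 = 0
F=13: d̂ = 0.4 + 6·13 = 78.4; r = 78.4 − 78.4 = 0
F=14: d̂ = 0.4 + 6·14 = 84.4; r = 83.4 − 84.4 = -1
SSE = 1 + 1 + 4 + 25 + 0 + 0 + 1 = 32

SSE = 32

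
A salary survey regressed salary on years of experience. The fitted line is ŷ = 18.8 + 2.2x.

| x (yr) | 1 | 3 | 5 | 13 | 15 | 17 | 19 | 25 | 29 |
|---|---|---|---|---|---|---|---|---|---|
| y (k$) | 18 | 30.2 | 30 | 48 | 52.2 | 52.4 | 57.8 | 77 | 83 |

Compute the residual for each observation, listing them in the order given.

-3, 4.8, 0.2, 0.6, 0.4, -3.8, -2.8, 3.2, 0.4

x=1: ŷ = 18.8 + 2.2·1 = 21; r = 18 − 21 = -3
x=3: ŷ = 18.8 + 2.2·3 = 25.4; r = 30.2 − 25.4 = 4.8
x=5: ŷ = 18.8 + 2.2·5 = 29.8; r = 30 − 29.8 = 0.2
x=13: ŷ = 18.8 + 2.2·13 = 47.4; r = 48 − 47.4 = 0.6
x=15: ŷ = 18.8 + 2.2·15 = 51.8; r = 52.2 − 51.8 = 0.4
x=17: ŷ = 18.8 + 2.2·17 = 56.2; r = 52.4 − 56.2 = -3.8
x=19: ŷ = 18.8 + 2.2·19 = 60.6; r = 57.8 − 60.6 = -2.8
x=25: ŷ = 18.8 + 2.2·25 = 73.8; r = 77 − 73.8 = 3.2
x=29: ŷ = 18.8 + 2.2·29 = 82.6; r = 83 − 82.6 = 0.4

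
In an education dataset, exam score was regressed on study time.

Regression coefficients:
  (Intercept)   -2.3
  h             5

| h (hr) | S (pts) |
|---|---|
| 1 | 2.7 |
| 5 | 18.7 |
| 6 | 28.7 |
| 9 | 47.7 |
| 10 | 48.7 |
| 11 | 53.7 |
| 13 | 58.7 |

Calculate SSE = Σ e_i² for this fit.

h=1: Ŝ = -2.3 + 5·1 = 2.7; e = 2.7 − 2.7 = 0
h=5: Ŝ = -2.3 + 5·5 = 22.7; e = 18.7 − 22.7 = -4
h=6: Ŝ = -2.3 + 5·6 = 27.7; e = 28.7 − 27.7 = 1
h=9: Ŝ = -2.3 + 5·9 = 42.7; e = 47.7 − 42.7 = 5
h=10: Ŝ = -2.3 + 5·10 = 47.7; e = 48.7 − 47.7 = 1
h=11: Ŝ = -2.3 + 5·11 = 52.7; e = 53.7 − 52.7 = 1
h=13: Ŝ = -2.3 + 5·13 = 62.7; e = 58.7 − 62.7 = -4
SSE = 0 + 16 + 1 + 25 + 1 + 1 + 16 = 60

SSE = 60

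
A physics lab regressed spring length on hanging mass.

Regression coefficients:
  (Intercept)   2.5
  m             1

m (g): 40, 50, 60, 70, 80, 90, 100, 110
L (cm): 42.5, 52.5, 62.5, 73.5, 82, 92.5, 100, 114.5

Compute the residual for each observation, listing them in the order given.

0, 0, 0, 1, -0.5, 0, -2.5, 2

m=40: ŷ = 2.5 + 40 = 42.5; e = 42.5 − 42.5 = 0
m=50: ŷ = 2.5 + 50 = 52.5; e = 52.5 − 52.5 = 0
m=60: ŷ = 2.5 + 60 = 62.5; e = 62.5 − 62.5 = 0
m=70: ŷ = 2.5 + 70 = 72.5; e = 73.5 − 72.5 = 1
m=80: ŷ = 2.5 + 80 = 82.5; e = 82 − 82.5 = -0.5
m=90: ŷ = 2.5 + 90 = 92.5; e = 92.5 − 92.5 = 0
m=100: ŷ = 2.5 + 100 = 102.5; e = 100 − 102.5 = -2.5
m=110: ŷ = 2.5 + 110 = 112.5; e = 114.5 − 112.5 = 2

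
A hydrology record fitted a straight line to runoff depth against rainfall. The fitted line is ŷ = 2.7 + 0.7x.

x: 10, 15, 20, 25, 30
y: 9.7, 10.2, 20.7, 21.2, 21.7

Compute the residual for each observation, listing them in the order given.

0, -3, 4, 1, -2

x=10: ŷ = 2.7 + 0.7·10 = 9.7; e = 9.7 − 9.7 = 0
x=15: ŷ = 2.7 + 0.7·15 = 13.2; e = 10.2 − 13.2 = -3
x=20: ŷ = 2.7 + 0.7·20 = 16.7; e = 20.7 − 16.7 = 4
x=25: ŷ = 2.7 + 0.7·25 = 20.2; e = 21.2 − 20.2 = 1
x=30: ŷ = 2.7 + 0.7·30 = 23.7; e = 21.7 − 23.7 = -2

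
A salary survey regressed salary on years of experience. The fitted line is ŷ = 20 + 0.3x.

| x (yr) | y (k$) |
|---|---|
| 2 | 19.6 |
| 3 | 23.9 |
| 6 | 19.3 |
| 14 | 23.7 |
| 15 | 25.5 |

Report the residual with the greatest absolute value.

x=2: ŷ = 20 + 0.3·2 = 20.6; r = 19.6 − 20.6 = -1
x=3: ŷ = 20 + 0.3·3 = 20.9; r = 23.9 − 20.9 = 3
x=6: ŷ = 20 + 0.3·6 = 21.8; r = 19.3 − 21.8 = -2.5
x=14: ŷ = 20 + 0.3·14 = 24.2; r = 23.7 − 24.2 = -0.5
x=15: ŷ = 20 + 0.3·15 = 24.5; r = 25.5 − 24.5 = 1
Largest |r| is 3 at x = 3, residual 3.

r = 3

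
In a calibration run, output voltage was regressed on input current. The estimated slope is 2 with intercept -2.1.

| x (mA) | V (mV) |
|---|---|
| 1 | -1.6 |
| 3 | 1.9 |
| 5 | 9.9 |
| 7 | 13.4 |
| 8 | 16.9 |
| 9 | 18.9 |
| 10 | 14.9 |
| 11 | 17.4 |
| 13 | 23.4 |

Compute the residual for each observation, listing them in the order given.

-1.5, -2, 2, 1.5, 3, 3, -3, -2.5, -0.5

x=1: V̂ = -2.1 + 2·1 = -0.1; e = -1.6 − (-0.1) = -1.5
x=3: V̂ = -2.1 + 2·3 = 3.9; e = 1.9 − 3.9 = -2
x=5: V̂ = -2.1 + 2·5 = 7.9; e = 9.9 − 7.9 = 2
x=7: V̂ = -2.1 + 2·7 = 11.9; e = 13.4 − 11.9 = 1.5
x=8: V̂ = -2.1 + 2·8 = 13.9; e = 16.9 − 13.9 = 3
x=9: V̂ = -2.1 + 2·9 = 15.9; e = 18.9 − 15.9 = 3
x=10: V̂ = -2.1 + 2·10 = 17.9; e = 14.9 − 17.9 = -3
x=11: V̂ = -2.1 + 2·11 = 19.9; e = 17.4 − 19.9 = -2.5
x=13: V̂ = -2.1 + 2·13 = 23.9; e = 23.4 − 23.9 = -0.5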